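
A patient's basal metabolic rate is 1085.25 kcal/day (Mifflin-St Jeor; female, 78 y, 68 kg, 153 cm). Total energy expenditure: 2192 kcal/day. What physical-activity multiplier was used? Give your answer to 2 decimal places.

Activity factor = TEE ÷ BMR = 2192 ÷ 1085.25 = 2.02.

2.02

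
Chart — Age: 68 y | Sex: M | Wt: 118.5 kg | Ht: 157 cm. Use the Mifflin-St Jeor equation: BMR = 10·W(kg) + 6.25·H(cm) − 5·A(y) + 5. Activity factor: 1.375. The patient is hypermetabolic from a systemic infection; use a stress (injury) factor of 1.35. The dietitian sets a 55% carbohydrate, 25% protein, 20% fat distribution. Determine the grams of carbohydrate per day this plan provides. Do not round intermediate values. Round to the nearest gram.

Mifflin-St Jeor (male): BMR = 10(118.5) + 6.25(157) − 5(68) + 5 = 1185 + 981.25 − 340 + 5 = 1831.25 kcal/day.
TEE = 1831.25 × 1.375 = 2517.9688 kcal/day.
With stress factor 1.35: 2517.9688 × 1.35 = 3399.2578 kcal/day.
Carbohydrate energy = 55% × 3399.2578 = 1869.5918 kcal.
Carbohydrate = 1869.5918 ÷ 4 kcal/g = 467.3979 g.

467 g/day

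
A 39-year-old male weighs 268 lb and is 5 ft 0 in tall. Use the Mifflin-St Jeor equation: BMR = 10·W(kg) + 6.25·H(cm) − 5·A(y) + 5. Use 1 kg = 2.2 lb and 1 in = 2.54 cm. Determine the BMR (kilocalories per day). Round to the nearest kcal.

1981 kilocalories per day

Convert to metric: weight = 268 ÷ 2.2 = 121.8182 kg; height = (5×12 + 0) × 2.54 = 60 × 2.54 = 152.4 cm.
Mifflin-St Jeor (male): BMR = 10(121.8182) + 6.25(152.4) − 5(39) + 5 = 1218.1818 + 952.5 − 195 + 5 = 1980.6818 kcal/day.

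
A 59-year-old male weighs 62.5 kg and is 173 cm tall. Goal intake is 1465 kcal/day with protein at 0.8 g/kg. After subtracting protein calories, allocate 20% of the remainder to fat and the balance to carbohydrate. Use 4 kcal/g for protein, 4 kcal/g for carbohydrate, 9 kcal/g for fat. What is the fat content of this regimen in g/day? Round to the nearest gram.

Protein = 0.8 × 62.5 = 50 g → 50 × 4 = 200 kcal.
Non-protein calories = 1465 − 200 = 1265 kcal.
Fat: 20% × 1265 = 253 kcal; carbohydrate: 1012 kcal.
Fat: 253 kcal ÷ 9 kcal/g = 28.1111 g.

28 g/day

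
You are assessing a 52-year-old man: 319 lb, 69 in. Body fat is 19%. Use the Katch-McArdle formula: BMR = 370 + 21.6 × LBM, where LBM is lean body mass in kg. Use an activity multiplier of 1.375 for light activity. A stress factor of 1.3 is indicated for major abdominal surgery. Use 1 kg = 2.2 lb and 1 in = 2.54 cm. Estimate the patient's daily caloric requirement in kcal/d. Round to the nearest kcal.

5196 kcal/d

Convert to metric: weight = 319 ÷ 2.2 = 145 kg; height = 69 × 2.54 = 175.26 cm.
LBM = 145 × (1 − 0.19) = 117.45 kg. Katch-McArdle: BMR = 370 + 21.6 × 117.45 = 2906.92 kcal/day.
TEE = BMR × activity factor = 2906.92 × 1.375 = 3997.015 kcal/day.
Apply stress factor: 3997.015 × 1.3 = 5196.1195 kcal/day.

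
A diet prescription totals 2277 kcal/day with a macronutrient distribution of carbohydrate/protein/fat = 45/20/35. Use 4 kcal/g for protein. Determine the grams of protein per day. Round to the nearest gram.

114 g/day

Protein energy = 20% × 2277 = 455.4 kcal.
At 4 kcal/g: 455.4 ÷ 4 = 113.85 g.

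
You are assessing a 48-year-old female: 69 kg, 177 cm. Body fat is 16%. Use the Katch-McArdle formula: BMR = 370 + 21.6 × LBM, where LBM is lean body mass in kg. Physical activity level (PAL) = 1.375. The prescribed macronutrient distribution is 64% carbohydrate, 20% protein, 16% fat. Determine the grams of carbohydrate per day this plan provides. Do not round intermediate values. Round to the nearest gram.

LBM = 69 × (1 − 0.16) = 57.96 kg. Katch-McArdle: BMR = 370 + 21.6 × 57.96 = 1621.936 kcal/day.
TEE = 1621.936 × 1.375 = 2230.162 kcal/day.
Carbohydrate energy = 64% × 2230.162 = 1427.3037 kcal.
Carbohydrate = 1427.3037 ÷ 4 kcal/g = 356.8259 g.

357 g/day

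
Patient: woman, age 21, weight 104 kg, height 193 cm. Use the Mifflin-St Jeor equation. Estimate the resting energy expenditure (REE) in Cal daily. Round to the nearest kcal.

1980 Cal daily

Mifflin-St Jeor (female): BMR = 10(104) + 6.25(193) − 5(21) − 161 = 1040 + 1206.25 − 105 − 161 = 1980.25 kcal/day.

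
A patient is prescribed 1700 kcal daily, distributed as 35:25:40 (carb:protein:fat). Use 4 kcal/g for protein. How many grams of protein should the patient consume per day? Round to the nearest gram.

Protein energy = 25% × 1700 = 425 kcal.
At 4 kcal/g: 425 ÷ 4 = 106.25 g.

106 g/day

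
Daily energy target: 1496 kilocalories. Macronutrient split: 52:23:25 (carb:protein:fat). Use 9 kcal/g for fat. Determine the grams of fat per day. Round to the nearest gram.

42 g/day

Fat energy = 25% × 1496 = 374 kcal.
At 9 kcal/g: 374 ÷ 9 = 41.5556 g.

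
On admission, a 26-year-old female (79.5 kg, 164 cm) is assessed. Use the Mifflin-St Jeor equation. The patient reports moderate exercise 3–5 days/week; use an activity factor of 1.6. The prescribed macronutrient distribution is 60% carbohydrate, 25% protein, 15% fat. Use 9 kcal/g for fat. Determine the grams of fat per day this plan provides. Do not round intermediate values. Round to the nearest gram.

Mifflin-St Jeor (female): BMR = 10(79.5) + 6.25(164) − 5(26) − 161 = 795 + 1025 − 130 − 161 = 1529 kcal/day.
TEE = 1529 × 1.6 = 2446.4 kcal/day.
Fat energy = 15% × 2446.4 = 366.96 kcal.
Fat = 366.96 ÷ 9 kcal/g = 40.7733 g.

41 g/day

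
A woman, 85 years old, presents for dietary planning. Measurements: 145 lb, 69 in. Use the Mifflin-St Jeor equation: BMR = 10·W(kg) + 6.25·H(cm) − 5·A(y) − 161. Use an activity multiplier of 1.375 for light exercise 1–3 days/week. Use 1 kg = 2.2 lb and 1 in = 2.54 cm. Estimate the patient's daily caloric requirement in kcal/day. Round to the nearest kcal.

Convert to metric: weight = 145 ÷ 2.2 = 65.9091 kg; height = 69 × 2.54 = 175.26 cm.
Mifflin-St Jeor (female): BMR = 10(65.9091) + 6.25(175.26) − 5(85) − 161 = 659.0909 + 1095.375 − 425 − 161 = 1168.4659 kcal/day.
TEE = BMR × activity factor = 1168.4659 × 1.375 = 1606.6406 kcal/day.

1607 kcal/day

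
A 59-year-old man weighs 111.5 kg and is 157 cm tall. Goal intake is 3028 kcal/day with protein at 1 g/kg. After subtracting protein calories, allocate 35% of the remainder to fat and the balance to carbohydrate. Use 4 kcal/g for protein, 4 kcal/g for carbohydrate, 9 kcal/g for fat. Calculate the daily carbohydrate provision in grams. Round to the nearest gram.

420 g/day

Protein = 1 × 111.5 = 111.5 g → 111.5 × 4 = 446 kcal.
Non-protein calories = 3028 − 446 = 2582 kcal.
Fat: 35% × 2582 = 903.7 kcal; carbohydrate: 1678.3 kcal.
Carbohydrate: 1678.3 kcal ÷ 4 kcal/g = 419.575 g.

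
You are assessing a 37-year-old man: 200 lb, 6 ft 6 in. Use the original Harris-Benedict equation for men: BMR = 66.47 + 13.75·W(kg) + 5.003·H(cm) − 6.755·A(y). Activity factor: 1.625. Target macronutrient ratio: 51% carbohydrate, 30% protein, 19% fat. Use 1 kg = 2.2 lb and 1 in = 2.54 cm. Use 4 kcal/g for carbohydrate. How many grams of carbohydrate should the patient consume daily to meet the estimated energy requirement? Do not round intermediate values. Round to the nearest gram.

426 g/day

Convert to metric: weight = 200 ÷ 2.2 = 90.9091 kg; height = (6×12 + 6) × 2.54 = 78 × 2.54 = 198.12 cm.
Harris-Benedict: BMR = 66.47 + 13.75(90.9091) + 5.003(198.12) − 6.755(37) = 2057.7294 kcal/day.
TEE = 2057.7294 × 1.625 = 3343.8102 kcal/day.
Carbohydrate energy = 51% × 3343.8102 = 1705.3432 kcal.
Carbohydrate = 1705.3432 ÷ 4 kcal/g = 426.3358 g.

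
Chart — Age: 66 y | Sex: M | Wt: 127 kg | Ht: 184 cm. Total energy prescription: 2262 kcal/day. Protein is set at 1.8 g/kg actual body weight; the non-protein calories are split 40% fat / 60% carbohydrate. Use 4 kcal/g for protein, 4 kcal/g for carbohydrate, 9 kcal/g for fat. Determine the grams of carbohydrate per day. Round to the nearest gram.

Protein = 1.8 × 127 = 228.6 g → 228.6 × 4 = 914.4 kcal.
Non-protein calories = 2262 − 914.4 = 1347.6 kcal.
Fat: 40% × 1347.6 = 539.04 kcal; carbohydrate: 808.56 kcal.
Carbohydrate: 808.56 kcal ÷ 4 kcal/g = 202.14 g.

202 g/day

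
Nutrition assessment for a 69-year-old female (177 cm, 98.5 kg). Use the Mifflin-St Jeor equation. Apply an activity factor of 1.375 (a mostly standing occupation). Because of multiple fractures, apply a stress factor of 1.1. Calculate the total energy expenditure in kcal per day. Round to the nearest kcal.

Mifflin-St Jeor (female): BMR = 10(98.5) + 6.25(177) − 5(69) − 161 = 985 + 1106.25 − 345 − 161 = 1585.25 kcal/day.
TEE = BMR × activity factor = 1585.25 × 1.375 = 2179.7188 kcal/day.
Apply stress factor: 2179.7188 × 1.1 = 2397.6906 kcal/day.

2398 kcal per day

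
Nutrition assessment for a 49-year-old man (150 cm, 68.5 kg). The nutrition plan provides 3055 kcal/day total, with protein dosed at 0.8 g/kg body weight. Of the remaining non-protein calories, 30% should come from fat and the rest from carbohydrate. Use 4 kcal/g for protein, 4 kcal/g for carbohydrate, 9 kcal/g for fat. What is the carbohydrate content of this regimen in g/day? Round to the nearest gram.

Protein = 0.8 × 68.5 = 54.8 g → 54.8 × 4 = 219.2 kcal.
Non-protein calories = 3055 − 219.2 = 2835.8 kcal.
Fat: 30% × 2835.8 = 850.74 kcal; carbohydrate: 1985.06 kcal.
Carbohydrate: 1985.06 kcal ÷ 4 kcal/g = 496.265 g.

496 g/day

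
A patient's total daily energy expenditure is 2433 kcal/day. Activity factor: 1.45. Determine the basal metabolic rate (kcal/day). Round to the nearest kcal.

1678 kcal/day

BMR = TEE ÷ activity factor = 2433 ÷ 1.45 = 1677.931 kcal/day.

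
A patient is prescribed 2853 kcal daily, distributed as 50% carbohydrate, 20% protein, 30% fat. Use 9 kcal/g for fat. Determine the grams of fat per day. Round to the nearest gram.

Fat energy = 30% × 2853 = 855.9 kcal.
At 9 kcal/g: 855.9 ÷ 9 = 95.1 g.

95 g/day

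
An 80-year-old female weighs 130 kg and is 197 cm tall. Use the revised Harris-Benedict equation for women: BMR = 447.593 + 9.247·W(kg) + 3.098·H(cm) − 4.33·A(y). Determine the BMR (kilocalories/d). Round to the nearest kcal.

Harris-Benedict: BMR = 447.593 + 9.247(130) + 3.098(197) − 4.33(80) = 1913.609 kcal/day.

1914 kilocalories/d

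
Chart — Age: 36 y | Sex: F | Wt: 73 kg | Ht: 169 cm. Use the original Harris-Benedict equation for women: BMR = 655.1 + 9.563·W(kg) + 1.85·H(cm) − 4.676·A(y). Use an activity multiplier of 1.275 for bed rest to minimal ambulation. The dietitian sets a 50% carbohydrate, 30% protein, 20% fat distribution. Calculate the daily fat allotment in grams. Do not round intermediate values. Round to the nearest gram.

Harris-Benedict: BMR = 655.1 + 9.563(73) + 1.85(169) − 4.676(36) = 1497.513 kcal/day.
TEE = 1497.513 × 1.275 = 1909.3291 kcal/day.
Fat energy = 20% × 1909.3291 = 381.8658 kcal.
Fat = 381.8658 ÷ 9 kcal/g = 42.4295 g.

42 g/day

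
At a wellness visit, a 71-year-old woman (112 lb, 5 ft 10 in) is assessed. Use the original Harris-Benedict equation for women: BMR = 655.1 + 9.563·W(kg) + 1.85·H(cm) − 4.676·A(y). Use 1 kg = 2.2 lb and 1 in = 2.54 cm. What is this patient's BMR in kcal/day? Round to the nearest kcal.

Convert to metric: weight = 112 ÷ 2.2 = 50.9091 kg; height = (5×12 + 10) × 2.54 = 70 × 2.54 = 177.8 cm.
Harris-Benedict: BMR = 655.1 + 9.563(50.9091) + 1.85(177.8) − 4.676(71) = 1138.8776 kcal/day.

1139 kcal/day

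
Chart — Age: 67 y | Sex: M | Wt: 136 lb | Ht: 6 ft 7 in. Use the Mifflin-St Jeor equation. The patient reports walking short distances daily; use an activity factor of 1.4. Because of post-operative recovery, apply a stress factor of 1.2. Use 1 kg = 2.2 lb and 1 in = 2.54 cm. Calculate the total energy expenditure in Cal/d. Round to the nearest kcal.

2591 Cal/d

Convert to metric: weight = 136 ÷ 2.2 = 61.8182 kg; height = (6×12 + 7) × 2.54 = 79 × 2.54 = 200.66 cm.
Mifflin-St Jeor (male): BMR = 10(61.8182) + 6.25(200.66) − 5(67) + 5 = 618.1818 + 1254.125 − 335 + 5 = 1542.3068 kcal/day.
TEE = BMR × activity factor = 1542.3068 × 1.4 = 2159.2295 kcal/day.
Apply stress factor: 2159.2295 × 1.2 = 2591.0755 kcal/day.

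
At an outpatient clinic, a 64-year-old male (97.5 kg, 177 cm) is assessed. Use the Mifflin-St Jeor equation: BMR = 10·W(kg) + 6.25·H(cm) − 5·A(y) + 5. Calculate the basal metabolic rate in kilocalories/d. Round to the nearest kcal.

1766 kilocalories/d

Mifflin-St Jeor (male): BMR = 10(97.5) + 6.25(177) − 5(64) + 5 = 975 + 1106.25 − 320 + 5 = 1766.25 kcal/day.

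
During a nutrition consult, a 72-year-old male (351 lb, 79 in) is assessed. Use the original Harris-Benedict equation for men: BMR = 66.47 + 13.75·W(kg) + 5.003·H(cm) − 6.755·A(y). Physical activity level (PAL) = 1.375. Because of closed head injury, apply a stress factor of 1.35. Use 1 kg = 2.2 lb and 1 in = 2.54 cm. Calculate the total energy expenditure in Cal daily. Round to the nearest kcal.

5156 Cal daily

Convert to metric: weight = 351 ÷ 2.2 = 159.5455 kg; height = 79 × 2.54 = 200.66 cm.
Harris-Benedict: BMR = 66.47 + 13.75(159.5455) + 5.003(200.66) − 6.755(72) = 2777.762 kcal/day.
TEE = BMR × activity factor = 2777.762 × 1.375 = 3819.4227 kcal/day.
Apply stress factor: 3819.4227 × 1.35 = 5156.2207 kcal/day.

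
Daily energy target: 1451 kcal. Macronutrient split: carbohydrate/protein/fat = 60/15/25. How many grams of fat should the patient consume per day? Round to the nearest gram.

40 g/day

Fat energy = 25% × 1451 = 362.75 kcal.
At 9 kcal/g: 362.75 ÷ 9 = 40.3056 g.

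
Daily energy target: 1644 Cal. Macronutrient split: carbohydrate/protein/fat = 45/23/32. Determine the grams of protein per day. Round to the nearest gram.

Protein energy = 23% × 1644 = 378.12 kcal.
At 4 kcal/g: 378.12 ÷ 4 = 94.53 g.

95 g/day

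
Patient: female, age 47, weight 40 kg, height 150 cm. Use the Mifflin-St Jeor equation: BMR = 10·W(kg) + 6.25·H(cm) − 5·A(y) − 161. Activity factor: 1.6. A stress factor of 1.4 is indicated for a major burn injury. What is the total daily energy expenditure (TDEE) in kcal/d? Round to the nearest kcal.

2109 kcal/d

Mifflin-St Jeor (female): BMR = 10(40) + 6.25(150) − 5(47) − 161 = 400 + 937.5 − 235 − 161 = 941.5 kcal/day.
TEE = BMR × activity factor = 941.5 × 1.6 = 1506.4 kcal/day.
Apply stress factor: 1506.4 × 1.4 = 2108.96 kcal/day.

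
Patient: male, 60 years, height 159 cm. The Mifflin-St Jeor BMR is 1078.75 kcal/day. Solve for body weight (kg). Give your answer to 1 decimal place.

38.0 kg

1078.75 = 10·W + 6.25(159) − 5(60) + 5
10·W = 1078.75 − 698.75 = 380, so W = 38 kg.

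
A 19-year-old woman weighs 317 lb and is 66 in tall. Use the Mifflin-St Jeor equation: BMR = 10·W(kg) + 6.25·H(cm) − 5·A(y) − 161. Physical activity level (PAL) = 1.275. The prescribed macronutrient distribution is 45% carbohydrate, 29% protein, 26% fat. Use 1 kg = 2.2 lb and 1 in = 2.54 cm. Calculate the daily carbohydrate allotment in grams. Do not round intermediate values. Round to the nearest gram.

320 g/day

Convert to metric: weight = 317 ÷ 2.2 = 144.0909 kg; height = 66 × 2.54 = 167.64 cm.
Mifflin-St Jeor (female): BMR = 10(144.0909) + 6.25(167.64) − 5(19) − 161 = 1440.9091 + 1047.75 − 95 − 161 = 2232.6591 kcal/day.
TEE = 2232.6591 × 1.275 = 2846.6403 kcal/day.
Carbohydrate energy = 45% × 2846.6403 = 1280.9882 kcal.
Carbohydrate = 1280.9882 ÷ 4 kcal/g = 320.247 g.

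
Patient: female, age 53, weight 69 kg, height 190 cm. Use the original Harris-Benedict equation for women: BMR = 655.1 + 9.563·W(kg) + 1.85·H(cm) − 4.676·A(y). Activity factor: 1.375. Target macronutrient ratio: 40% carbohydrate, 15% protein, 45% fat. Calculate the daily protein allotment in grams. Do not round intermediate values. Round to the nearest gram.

Harris-Benedict: BMR = 655.1 + 9.563(69) + 1.85(190) − 4.676(53) = 1418.619 kcal/day.
TEE = 1418.619 × 1.375 = 1950.6011 kcal/day.
Protein energy = 15% × 1950.6011 = 292.5902 kcal.
Protein = 292.5902 ÷ 4 kcal/g = 73.1475 g.

73 g/day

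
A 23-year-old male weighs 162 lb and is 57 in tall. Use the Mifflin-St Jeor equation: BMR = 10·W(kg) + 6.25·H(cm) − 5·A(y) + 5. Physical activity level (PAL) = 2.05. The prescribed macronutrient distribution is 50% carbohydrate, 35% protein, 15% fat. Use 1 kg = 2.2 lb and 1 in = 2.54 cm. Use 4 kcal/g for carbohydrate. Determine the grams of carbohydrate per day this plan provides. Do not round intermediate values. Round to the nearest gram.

392 g/day

Convert to metric: weight = 162 ÷ 2.2 = 73.6364 kg; height = 57 × 2.54 = 144.78 cm.
Mifflin-St Jeor (male): BMR = 10(73.6364) + 6.25(144.78) − 5(23) + 5 = 736.3636 + 904.875 − 115 + 5 = 1531.2386 kcal/day.
TEE = 1531.2386 × 2.05 = 3139.0392 kcal/day.
Carbohydrate energy = 50% × 3139.0392 = 1569.5196 kcal.
Carbohydrate = 1569.5196 ÷ 4 kcal/g = 392.3799 g.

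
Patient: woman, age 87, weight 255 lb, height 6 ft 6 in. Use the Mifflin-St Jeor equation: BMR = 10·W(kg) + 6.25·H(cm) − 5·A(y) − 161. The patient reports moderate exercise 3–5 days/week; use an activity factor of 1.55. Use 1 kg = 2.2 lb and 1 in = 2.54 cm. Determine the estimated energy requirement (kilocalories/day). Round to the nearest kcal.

Convert to metric: weight = 255 ÷ 2.2 = 115.9091 kg; height = (6×12 + 6) × 2.54 = 78 × 2.54 = 198.12 cm.
Mifflin-St Jeor (female): BMR = 10(115.9091) + 6.25(198.12) − 5(87) − 161 = 1159.0909 + 1238.25 − 435 − 161 = 1801.3409 kcal/day.
TEE = BMR × activity factor = 1801.3409 × 1.55 = 2792.0784 kcal/day.

2792 kilocalories/day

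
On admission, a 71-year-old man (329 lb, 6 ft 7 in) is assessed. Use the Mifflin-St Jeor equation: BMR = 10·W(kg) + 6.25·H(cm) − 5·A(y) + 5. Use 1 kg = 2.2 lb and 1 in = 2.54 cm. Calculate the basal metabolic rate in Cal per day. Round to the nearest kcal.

Convert to metric: weight = 329 ÷ 2.2 = 149.5455 kg; height = (6×12 + 7) × 2.54 = 79 × 2.54 = 200.66 cm.
Mifflin-St Jeor (male): BMR = 10(149.5455) + 6.25(200.66) − 5(71) + 5 = 1495.4545 + 1254.125 − 355 + 5 = 2399.5795 kcal/day.

2400 Cal per day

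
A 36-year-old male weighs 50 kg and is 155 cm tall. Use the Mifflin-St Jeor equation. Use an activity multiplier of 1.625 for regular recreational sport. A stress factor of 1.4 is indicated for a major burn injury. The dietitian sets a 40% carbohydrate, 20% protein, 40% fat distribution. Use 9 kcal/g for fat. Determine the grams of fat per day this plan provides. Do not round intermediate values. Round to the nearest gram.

131 g/day

Mifflin-St Jeor (male): BMR = 10(50) + 6.25(155) − 5(36) + 5 = 500 + 968.75 − 180 + 5 = 1293.75 kcal/day.
TEE = 1293.75 × 1.625 = 2102.3438 kcal/day.
With stress factor 1.4: 2102.3438 × 1.4 = 2943.2813 kcal/day.
Fat energy = 40% × 2943.2813 = 1177.3125 kcal.
Fat = 1177.3125 ÷ 9 kcal/g = 130.8125 g.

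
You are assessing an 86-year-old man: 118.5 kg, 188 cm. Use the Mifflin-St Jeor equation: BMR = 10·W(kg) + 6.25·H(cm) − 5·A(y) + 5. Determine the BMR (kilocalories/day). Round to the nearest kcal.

1935 kilocalories/day

Mifflin-St Jeor (male): BMR = 10(118.5) + 6.25(188) − 5(86) + 5 = 1185 + 1175 − 430 + 5 = 1935 kcal/day.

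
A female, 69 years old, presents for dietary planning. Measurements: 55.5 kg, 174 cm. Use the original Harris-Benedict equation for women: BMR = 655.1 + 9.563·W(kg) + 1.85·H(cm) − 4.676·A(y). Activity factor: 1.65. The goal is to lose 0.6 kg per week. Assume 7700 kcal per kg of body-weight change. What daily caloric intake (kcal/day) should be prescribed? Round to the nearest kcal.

Harris-Benedict: BMR = 655.1 + 9.563(55.5) + 1.85(174) − 4.676(69) = 1185.1025 kcal/day.
TEE = 1185.1025 × 1.65 = 1955.4191 kcal/day.
Required daily deficit = 0.6 × 7700 ÷ 7 = 660 kcal/day.
Target intake = 1955.4191 − 660 = 1295.4191 kcal/day.

1295 kcal/day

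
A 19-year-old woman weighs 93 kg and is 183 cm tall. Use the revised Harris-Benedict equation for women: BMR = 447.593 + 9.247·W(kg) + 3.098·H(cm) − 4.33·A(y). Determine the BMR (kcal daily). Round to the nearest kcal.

Harris-Benedict: BMR = 447.593 + 9.247(93) + 3.098(183) − 4.33(19) = 1792.228 kcal/day.

1792 kcal daily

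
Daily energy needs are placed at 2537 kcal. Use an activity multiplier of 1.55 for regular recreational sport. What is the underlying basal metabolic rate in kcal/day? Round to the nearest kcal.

BMR = TEE ÷ activity factor = 2537 ÷ 1.55 = 1636.7742 kcal/day.

1637 kcal/day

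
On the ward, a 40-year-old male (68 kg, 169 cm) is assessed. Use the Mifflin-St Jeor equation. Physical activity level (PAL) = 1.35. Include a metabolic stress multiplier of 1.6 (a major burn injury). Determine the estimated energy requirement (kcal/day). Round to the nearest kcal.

3329 kcal/day

Mifflin-St Jeor (male): BMR = 10(68) + 6.25(169) − 5(40) + 5 = 680 + 1056.25 − 200 + 5 = 1541.25 kcal/day.
TEE = BMR × activity factor = 1541.25 × 1.35 = 2080.6875 kcal/day.
Apply stress factor: 2080.6875 × 1.6 = 3329.1 kcal/day.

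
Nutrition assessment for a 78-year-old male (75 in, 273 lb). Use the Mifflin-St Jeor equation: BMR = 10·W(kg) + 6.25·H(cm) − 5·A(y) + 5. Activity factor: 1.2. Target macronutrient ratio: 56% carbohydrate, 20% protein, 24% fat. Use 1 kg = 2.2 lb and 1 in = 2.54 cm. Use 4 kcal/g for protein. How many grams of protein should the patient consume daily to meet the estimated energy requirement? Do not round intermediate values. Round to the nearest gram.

Convert to metric: weight = 273 ÷ 2.2 = 124.0909 kg; height = 75 × 2.54 = 190.5 cm.
Mifflin-St Jeor (male): BMR = 10(124.0909) + 6.25(190.5) − 5(78) + 5 = 1240.9091 + 1190.625 − 390 + 5 = 2046.5341 kcal/day.
TEE = 2046.5341 × 1.2 = 2455.8409 kcal/day.
Protein energy = 20% × 2455.8409 = 491.1682 kcal.
Protein = 491.1682 ÷ 4 kcal/g = 122.792 g.

123 g/day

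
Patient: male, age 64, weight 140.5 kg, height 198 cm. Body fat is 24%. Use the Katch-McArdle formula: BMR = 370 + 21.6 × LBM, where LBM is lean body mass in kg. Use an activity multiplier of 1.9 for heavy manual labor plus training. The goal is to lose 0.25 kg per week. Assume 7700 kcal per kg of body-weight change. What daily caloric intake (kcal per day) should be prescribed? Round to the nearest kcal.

LBM = 140.5 × (1 − 0.24) = 106.78 kg. Katch-McArdle: BMR = 370 + 21.6 × 106.78 = 2676.448 kcal/day.
TEE = 2676.448 × 1.9 = 5085.2512 kcal/day.
Required daily deficit = 0.25 × 7700 ÷ 7 = 275 kcal/day.
Target intake = 5085.2512 − 275 = 4810.2512 kcal/day.

4810 kcal per day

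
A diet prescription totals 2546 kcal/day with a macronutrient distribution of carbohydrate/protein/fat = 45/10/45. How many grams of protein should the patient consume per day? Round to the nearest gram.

Protein energy = 10% × 2546 = 254.6 kcal.
At 4 kcal/g: 254.6 ÷ 4 = 63.65 g.

64 g/day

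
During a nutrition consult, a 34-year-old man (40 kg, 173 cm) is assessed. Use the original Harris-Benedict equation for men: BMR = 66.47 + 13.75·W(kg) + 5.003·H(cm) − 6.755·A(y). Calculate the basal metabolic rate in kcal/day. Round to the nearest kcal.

Harris-Benedict: BMR = 66.47 + 13.75(40) + 5.003(173) − 6.755(34) = 1252.319 kcal/day.

1252 kcal/day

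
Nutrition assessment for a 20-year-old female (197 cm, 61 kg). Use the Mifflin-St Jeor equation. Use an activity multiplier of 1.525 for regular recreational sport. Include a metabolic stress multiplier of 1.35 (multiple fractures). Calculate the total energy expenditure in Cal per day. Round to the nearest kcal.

3253 Cal per day

Mifflin-St Jeor (female): BMR = 10(61) + 6.25(197) − 5(20) − 161 = 610 + 1231.25 − 100 − 161 = 1580.25 kcal/day.
TEE = BMR × activity factor = 1580.25 × 1.525 = 2409.8813 kcal/day.
Apply stress factor: 2409.8813 × 1.35 = 3253.3397 kcal/day.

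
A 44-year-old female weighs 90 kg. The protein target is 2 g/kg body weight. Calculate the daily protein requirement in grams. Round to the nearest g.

180 g/day

Protein = 2 g/kg × 90 kg = 180 g/day.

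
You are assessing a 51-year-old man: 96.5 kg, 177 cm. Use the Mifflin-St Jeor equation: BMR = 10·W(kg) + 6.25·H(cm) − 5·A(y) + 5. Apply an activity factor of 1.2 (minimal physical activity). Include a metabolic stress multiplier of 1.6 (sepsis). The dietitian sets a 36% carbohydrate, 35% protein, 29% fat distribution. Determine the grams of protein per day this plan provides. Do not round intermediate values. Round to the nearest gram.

Mifflin-St Jeor (male): BMR = 10(96.5) + 6.25(177) − 5(51) + 5 = 965 + 1106.25 − 255 + 5 = 1821.25 kcal/day.
TEE = 1821.25 × 1.2 = 2185.5 kcal/day.
With stress factor 1.6: 2185.5 × 1.6 = 3496.8 kcal/day.
Protein energy = 35% × 3496.8 = 1223.88 kcal.
Protein = 1223.88 ÷ 4 kcal/g = 305.97 g.

306 g/day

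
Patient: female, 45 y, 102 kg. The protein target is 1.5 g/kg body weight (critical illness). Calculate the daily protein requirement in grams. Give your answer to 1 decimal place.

153.0 g/day

Protein = 1.5 g/kg × 102 kg = 153 g/day.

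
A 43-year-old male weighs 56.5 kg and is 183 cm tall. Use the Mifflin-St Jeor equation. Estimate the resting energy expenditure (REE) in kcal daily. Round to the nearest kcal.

1499 kcal daily

Mifflin-St Jeor (male): BMR = 10(56.5) + 6.25(183) − 5(43) + 5 = 565 + 1143.75 − 215 + 5 = 1498.75 kcal/day.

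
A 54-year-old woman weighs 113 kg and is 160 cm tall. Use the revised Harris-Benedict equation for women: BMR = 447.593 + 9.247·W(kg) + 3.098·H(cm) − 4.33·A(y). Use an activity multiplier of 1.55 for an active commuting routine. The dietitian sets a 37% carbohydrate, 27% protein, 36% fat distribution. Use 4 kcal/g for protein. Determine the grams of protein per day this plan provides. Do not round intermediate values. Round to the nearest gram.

Harris-Benedict: BMR = 447.593 + 9.247(113) + 3.098(160) − 4.33(54) = 1754.364 kcal/day.
TEE = 1754.364 × 1.55 = 2719.2642 kcal/day.
Protein energy = 27% × 2719.2642 = 734.2013 kcal.
Protein = 734.2013 ÷ 4 kcal/g = 183.5503 g.

184 g/day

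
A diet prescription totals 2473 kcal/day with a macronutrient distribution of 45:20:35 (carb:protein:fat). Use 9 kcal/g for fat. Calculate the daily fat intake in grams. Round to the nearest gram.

Fat energy = 35% × 2473 = 865.55 kcal.
At 9 kcal/g: 865.55 ÷ 9 = 96.1722 g.

96 g/day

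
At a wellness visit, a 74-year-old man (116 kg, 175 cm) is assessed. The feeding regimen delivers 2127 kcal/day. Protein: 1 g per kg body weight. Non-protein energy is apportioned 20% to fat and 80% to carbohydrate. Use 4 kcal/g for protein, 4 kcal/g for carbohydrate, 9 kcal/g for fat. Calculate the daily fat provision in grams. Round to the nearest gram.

Protein = 1 × 116 = 116 g → 116 × 4 = 464 kcal.
Non-protein calories = 2127 − 464 = 1663 kcal.
Fat: 20% × 1663 = 332.6 kcal; carbohydrate: 1330.4 kcal.
Fat: 332.6 kcal ÷ 9 kcal/g = 36.9556 g.

37 g/day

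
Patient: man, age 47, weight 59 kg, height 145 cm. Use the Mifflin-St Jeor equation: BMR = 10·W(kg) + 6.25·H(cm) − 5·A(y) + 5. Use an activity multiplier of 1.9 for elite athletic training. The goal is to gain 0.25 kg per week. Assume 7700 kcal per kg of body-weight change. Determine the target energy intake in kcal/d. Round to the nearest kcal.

2681 kcal/d

Mifflin-St Jeor (male): BMR = 10(59) + 6.25(145) − 5(47) + 5 = 590 + 906.25 − 235 + 5 = 1266.25 kcal/day.
TEE = 1266.25 × 1.9 = 2405.875 kcal/day.
Required daily surplus = 0.25 × 7700 ÷ 7 = 275 kcal/day.
Target intake = 2405.875 + 275 = 2680.875 kcal/day.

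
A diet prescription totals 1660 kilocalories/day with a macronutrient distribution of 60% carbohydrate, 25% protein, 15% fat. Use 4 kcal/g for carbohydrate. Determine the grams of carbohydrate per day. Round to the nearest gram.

Carbohydrate energy = 60% × 1660 = 996 kcal.
At 4 kcal/g: 996 ÷ 4 = 249 g.

249 g/day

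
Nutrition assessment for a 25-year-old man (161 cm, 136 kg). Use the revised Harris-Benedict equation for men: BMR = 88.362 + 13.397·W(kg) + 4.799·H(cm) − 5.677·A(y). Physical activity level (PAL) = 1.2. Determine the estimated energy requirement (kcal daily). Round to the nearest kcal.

Harris-Benedict: BMR = 88.362 + 13.397(136) + 4.799(161) − 5.677(25) = 2541.068 kcal/day.
TEE = BMR × activity factor = 2541.068 × 1.2 = 3049.2816 kcal/day.

3049 kcal daily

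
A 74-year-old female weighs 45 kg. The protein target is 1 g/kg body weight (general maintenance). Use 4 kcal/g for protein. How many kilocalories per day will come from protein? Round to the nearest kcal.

Protein = 1 g/kg × 45 kg = 45 g/day.
Protein energy = 45 g × 4 kcal/g = 180 kcal/day.

180 kcal/day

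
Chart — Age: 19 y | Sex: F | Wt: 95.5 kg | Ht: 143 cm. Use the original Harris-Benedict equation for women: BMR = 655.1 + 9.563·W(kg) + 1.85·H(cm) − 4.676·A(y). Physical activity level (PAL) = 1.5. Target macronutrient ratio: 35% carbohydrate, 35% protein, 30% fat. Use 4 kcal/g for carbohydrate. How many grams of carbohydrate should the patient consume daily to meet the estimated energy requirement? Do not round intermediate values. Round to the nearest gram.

Harris-Benedict: BMR = 655.1 + 9.563(95.5) + 1.85(143) − 4.676(19) = 1744.0725 kcal/day.
TEE = 1744.0725 × 1.5 = 2616.1088 kcal/day.
Carbohydrate energy = 35% × 2616.1088 = 915.6381 kcal.
Carbohydrate = 915.6381 ÷ 4 kcal/g = 228.9095 g.

229 g/day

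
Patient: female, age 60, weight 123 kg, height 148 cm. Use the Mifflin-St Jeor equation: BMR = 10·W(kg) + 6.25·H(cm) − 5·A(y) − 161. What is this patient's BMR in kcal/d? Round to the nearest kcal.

1694 kcal/d

Mifflin-St Jeor (female): BMR = 10(123) + 6.25(148) − 5(60) − 161 = 1230 + 925 − 300 − 161 = 1694 kcal/day.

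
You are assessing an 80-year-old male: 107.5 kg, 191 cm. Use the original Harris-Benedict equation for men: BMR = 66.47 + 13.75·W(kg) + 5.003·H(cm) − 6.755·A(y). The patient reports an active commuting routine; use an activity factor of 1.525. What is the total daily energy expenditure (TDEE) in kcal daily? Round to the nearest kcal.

2989 kcal daily

Harris-Benedict: BMR = 66.47 + 13.75(107.5) + 5.003(191) − 6.755(80) = 1959.768 kcal/day.
TEE = BMR × activity factor = 1959.768 × 1.525 = 2988.6462 kcal/day.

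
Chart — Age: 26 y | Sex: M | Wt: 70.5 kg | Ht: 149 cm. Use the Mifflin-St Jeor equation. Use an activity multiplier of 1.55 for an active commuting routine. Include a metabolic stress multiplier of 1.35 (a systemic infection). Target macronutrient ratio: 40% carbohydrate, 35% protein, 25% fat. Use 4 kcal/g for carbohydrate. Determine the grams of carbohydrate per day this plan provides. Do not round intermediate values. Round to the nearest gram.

Mifflin-St Jeor (male): BMR = 10(70.5) + 6.25(149) − 5(26) + 5 = 705 + 931.25 − 130 + 5 = 1511.25 kcal/day.
TEE = 1511.25 × 1.55 = 2342.4375 kcal/day.
With stress factor 1.35: 2342.4375 × 1.35 = 3162.2906 kcal/day.
Carbohydrate energy = 40% × 3162.2906 = 1264.9163 kcal.
Carbohydrate = 1264.9163 ÷ 4 kcal/g = 316.2291 g.

316 g/day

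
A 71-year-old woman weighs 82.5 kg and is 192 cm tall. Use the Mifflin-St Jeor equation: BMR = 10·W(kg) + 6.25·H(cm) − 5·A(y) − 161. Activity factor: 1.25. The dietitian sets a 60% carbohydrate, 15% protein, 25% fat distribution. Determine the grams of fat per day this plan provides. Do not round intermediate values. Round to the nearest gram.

Mifflin-St Jeor (female): BMR = 10(82.5) + 6.25(192) − 5(71) − 161 = 825 + 1200 − 355 − 161 = 1509 kcal/day.
TEE = 1509 × 1.25 = 1886.25 kcal/day.
Fat energy = 25% × 1886.25 = 471.5625 kcal.
Fat = 471.5625 ÷ 9 kcal/g = 52.3958 g.

52 g/day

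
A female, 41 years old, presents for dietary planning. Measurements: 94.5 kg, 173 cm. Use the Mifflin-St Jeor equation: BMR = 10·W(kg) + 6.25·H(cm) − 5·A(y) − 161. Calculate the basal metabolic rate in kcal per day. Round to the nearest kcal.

Mifflin-St Jeor (female): BMR = 10(94.5) + 6.25(173) − 5(41) − 161 = 945 + 1081.25 − 205 − 161 = 1660.25 kcal/day.

1660 kcal per day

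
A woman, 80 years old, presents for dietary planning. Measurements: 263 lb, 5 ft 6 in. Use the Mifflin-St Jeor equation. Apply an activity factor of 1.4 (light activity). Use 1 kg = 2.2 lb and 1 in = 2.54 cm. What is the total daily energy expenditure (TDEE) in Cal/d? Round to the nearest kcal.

Convert to metric: weight = 263 ÷ 2.2 = 119.5455 kg; height = (5×12 + 6) × 2.54 = 66 × 2.54 = 167.64 cm.
Mifflin-St Jeor (female): BMR = 10(119.5455) + 6.25(167.64) − 5(80) − 161 = 1195.4545 + 1047.75 − 400 − 161 = 1682.2045 kcal/day.
TEE = BMR × activity factor = 1682.2045 × 1.4 = 2355.0864 kcal/day.

2355 Cal/d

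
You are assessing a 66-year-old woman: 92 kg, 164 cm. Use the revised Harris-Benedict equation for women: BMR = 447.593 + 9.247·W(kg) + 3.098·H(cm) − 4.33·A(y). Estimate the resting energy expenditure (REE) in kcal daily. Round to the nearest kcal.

Harris-Benedict: BMR = 447.593 + 9.247(92) + 3.098(164) − 4.33(66) = 1520.609 kcal/day.

1521 kcal daily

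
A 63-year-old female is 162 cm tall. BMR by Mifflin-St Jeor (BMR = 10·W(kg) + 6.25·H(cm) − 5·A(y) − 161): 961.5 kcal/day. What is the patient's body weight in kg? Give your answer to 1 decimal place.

42.5 kg

961.5 = 10·W + 6.25(162) − 5(63) − 161
10·W = 961.5 − 536.5 = 425, so W = 42.5 kg.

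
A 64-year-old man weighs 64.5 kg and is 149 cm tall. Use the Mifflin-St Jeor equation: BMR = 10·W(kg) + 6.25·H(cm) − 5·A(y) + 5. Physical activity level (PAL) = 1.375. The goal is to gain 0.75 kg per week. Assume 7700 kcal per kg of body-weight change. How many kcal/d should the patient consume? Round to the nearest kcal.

2559 kcal/d

Mifflin-St Jeor (male): BMR = 10(64.5) + 6.25(149) − 5(64) + 5 = 645 + 931.25 − 320 + 5 = 1261.25 kcal/day.
TEE = 1261.25 × 1.375 = 1734.2188 kcal/day.
Required daily surplus = 0.75 × 7700 ÷ 7 = 825 kcal/day.
Target intake = 1734.2188 + 825 = 2559.2188 kcal/day.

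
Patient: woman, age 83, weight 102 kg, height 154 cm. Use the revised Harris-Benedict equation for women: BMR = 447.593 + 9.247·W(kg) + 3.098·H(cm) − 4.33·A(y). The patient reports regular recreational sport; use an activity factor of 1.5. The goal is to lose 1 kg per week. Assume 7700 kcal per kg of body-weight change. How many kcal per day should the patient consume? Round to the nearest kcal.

Harris-Benedict: BMR = 447.593 + 9.247(102) + 3.098(154) − 4.33(83) = 1508.489 kcal/day.
TEE = 1508.489 × 1.5 = 2262.7335 kcal/day.
Required daily deficit = 1 × 7700 ÷ 7 = 1100 kcal/day.
Target intake = 2262.7335 − 1100 = 1162.7335 kcal/day.

1163 kcal per day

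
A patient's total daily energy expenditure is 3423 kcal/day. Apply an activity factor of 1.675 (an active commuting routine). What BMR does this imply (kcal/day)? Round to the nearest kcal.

2044 kcal/day

BMR = TEE ÷ activity factor = 3423 ÷ 1.675 = 2043.5821 kcal/day.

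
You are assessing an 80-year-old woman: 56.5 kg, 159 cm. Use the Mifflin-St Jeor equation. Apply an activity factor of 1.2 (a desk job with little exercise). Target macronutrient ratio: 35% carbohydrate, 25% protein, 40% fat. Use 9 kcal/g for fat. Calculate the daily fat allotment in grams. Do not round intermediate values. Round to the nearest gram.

Mifflin-St Jeor (female): BMR = 10(56.5) + 6.25(159) − 5(80) − 161 = 565 + 993.75 − 400 − 161 = 997.75 kcal/day.
TEE = 997.75 × 1.2 = 1197.3 kcal/day.
Fat energy = 40% × 1197.3 = 478.92 kcal.
Fat = 478.92 ÷ 9 kcal/g = 53.2133 g.

53 g/day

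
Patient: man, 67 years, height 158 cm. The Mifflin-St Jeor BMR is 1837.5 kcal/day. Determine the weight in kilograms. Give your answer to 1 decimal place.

118.0 kg

1837.5 = 10·W + 6.25(158) − 5(67) + 5
10·W = 1837.5 − 657.5 = 1180, so W = 118 kg.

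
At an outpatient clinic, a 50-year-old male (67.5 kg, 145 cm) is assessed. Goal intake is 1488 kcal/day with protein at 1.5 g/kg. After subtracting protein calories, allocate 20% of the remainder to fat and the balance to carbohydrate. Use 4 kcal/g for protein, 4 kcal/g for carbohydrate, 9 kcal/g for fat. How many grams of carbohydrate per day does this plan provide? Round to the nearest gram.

Protein = 1.5 × 67.5 = 101.25 g → 101.25 × 4 = 405 kcal.
Non-protein calories = 1488 − 405 = 1083 kcal.
Fat: 20% × 1083 = 216.6 kcal; carbohydrate: 866.4 kcal.
Carbohydrate: 866.4 kcal ÷ 4 kcal/g = 216.6 g.

217 g/day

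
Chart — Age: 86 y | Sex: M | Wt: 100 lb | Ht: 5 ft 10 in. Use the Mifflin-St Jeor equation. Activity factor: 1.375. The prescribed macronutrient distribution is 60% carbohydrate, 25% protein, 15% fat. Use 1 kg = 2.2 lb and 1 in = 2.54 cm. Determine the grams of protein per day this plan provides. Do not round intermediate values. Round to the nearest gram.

98 g/day

Convert to metric: weight = 100 ÷ 2.2 = 45.4545 kg; height = (5×12 + 10) × 2.54 = 70 × 2.54 = 177.8 cm.
Mifflin-St Jeor (male): BMR = 10(45.4545) + 6.25(177.8) − 5(86) + 5 = 454.5455 + 1111.25 − 430 + 5 = 1140.7955 kcal/day.
TEE = 1140.7955 × 1.375 = 1568.5937 kcal/day.
Protein energy = 25% × 1568.5937 = 392.1484 kcal.
Protein = 392.1484 ÷ 4 kcal/g = 98.0371 g.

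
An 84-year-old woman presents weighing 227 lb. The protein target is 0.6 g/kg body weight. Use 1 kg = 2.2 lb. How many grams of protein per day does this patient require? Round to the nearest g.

62 g/day

Weight in kg = 227 ÷ 2.2 = 103.1818 kg.
Protein = 0.6 g/kg × 103.1818 kg = 61.9091 g/day.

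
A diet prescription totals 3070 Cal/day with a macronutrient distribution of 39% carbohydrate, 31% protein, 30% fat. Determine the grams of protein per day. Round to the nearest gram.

Protein energy = 31% × 3070 = 951.7 kcal.
At 4 kcal/g: 951.7 ÷ 4 = 237.925 g.

238 g/day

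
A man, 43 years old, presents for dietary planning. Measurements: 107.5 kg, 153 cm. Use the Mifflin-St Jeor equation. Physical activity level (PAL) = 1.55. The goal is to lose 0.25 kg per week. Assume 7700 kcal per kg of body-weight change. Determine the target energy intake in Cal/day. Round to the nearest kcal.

Mifflin-St Jeor (male): BMR = 10(107.5) + 6.25(153) − 5(43) + 5 = 1075 + 956.25 − 215 + 5 = 1821.25 kcal/day.
TEE = 1821.25 × 1.55 = 2822.9375 kcal/day.
Required daily deficit = 0.25 × 7700 ÷ 7 = 275 kcal/day.
Target intake = 2822.9375 − 275 = 2547.9375 kcal/day.

2548 Cal/day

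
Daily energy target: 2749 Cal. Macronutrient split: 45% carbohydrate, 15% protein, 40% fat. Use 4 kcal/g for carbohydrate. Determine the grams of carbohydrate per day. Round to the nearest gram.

309 g/day

Carbohydrate energy = 45% × 2749 = 1237.05 kcal.
At 4 kcal/g: 1237.05 ÷ 4 = 309.2625 g.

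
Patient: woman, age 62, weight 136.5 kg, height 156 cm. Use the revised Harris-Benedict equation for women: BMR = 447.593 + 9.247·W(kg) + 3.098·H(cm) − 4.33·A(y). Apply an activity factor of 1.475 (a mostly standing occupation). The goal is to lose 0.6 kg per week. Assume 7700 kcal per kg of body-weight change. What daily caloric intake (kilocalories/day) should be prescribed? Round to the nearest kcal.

Harris-Benedict: BMR = 447.593 + 9.247(136.5) + 3.098(156) − 4.33(62) = 1924.6365 kcal/day.
TEE = 1924.6365 × 1.475 = 2838.8388 kcal/day.
Required daily deficit = 0.6 × 7700 ÷ 7 = 660 kcal/day.
Target intake = 2838.8388 − 660 = 2178.8388 kcal/day.

2179 kilocalories/day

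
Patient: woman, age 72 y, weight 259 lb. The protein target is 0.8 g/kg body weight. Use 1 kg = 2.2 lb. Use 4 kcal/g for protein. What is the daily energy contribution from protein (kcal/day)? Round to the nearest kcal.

377 kcal/day

Weight in kg = 259 ÷ 2.2 = 117.7273 kg.
Protein = 0.8 g/kg × 117.7273 kg = 94.1818 g/day.
Protein energy = 94.1818 g × 4 kcal/g = 376.7273 kcal/day.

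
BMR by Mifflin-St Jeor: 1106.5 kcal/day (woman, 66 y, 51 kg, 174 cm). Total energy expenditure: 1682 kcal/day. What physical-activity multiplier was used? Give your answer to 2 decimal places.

1.52

Activity factor = TEE ÷ BMR = 1682 ÷ 1106.5 = 1.52.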